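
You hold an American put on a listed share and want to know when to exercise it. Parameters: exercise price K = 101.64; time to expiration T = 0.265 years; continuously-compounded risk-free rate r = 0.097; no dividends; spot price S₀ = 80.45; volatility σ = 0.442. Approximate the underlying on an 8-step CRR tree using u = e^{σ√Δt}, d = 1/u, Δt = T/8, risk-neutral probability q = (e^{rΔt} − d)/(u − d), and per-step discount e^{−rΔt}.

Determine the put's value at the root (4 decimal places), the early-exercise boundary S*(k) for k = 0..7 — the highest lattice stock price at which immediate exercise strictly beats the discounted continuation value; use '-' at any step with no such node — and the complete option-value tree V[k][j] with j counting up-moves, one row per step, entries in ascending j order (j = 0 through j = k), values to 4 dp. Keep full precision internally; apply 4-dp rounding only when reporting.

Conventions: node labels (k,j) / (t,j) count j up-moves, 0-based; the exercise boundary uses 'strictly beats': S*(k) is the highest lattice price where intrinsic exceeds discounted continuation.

Δt=0.03313  u=1.08377  d=0.92271  q=0.49988  discount=0.99679
step 8 (expiry): payoffs max(K−S,0) = 59.3701 51.9917 43.3253 33.1460 21.1900 7.1469 0.0000 0.0000 0.0000
step 7: (k=7,j=0): S=45.8108, K−S=55.8292, hold=55.5032 ⇒ V=55.8292 exercise | (k=7,j=1): S=53.8073, K−S=47.8327, hold=47.5066 ⇒ V=47.8327 exercise | (k=7,j=2): S=63.1997, K−S=38.4403, hold=38.1142 ⇒ V=38.4403 exercise | (k=7,j=3): S=74.2317, K−S=27.4083, hold=27.0823 ⇒ V=27.4083 exercise | (k=7,j=4): S=87.1893, K−S=14.4507, hold=14.1247 ⇒ V=14.4507 exercise | (k=7,j=5): S=102.4087, K−S=0.0000, hold=3.5629 ⇒ V=3.5629 continue | (k=7,j=6): S=120.2848, K−S=0.0000, hold=0.0000 ⇒ V=0.0000 continue | (k=7,j=7): S=141.2812, K−S=0.0000, hold=0.0000 ⇒ V=0.0000 continue  boundary S*=87.1893
step 6: (k=6,j=0): S=49.6483, K−S=51.9917, hold=51.6656 ⇒ V=51.9917 exercise | (k=6,j=1): S=58.3147, K−S=43.3253, hold=42.9992 ⇒ V=43.3253 exercise | (k=6,j=2): S=68.4940, K−S=33.1460, hold=32.8200 ⇒ V=33.1460 exercise | (k=6,j=3): S=80.4500, K−S=21.1900, hold=20.8639 ⇒ V=21.1900 exercise | (k=6,j=4): S=94.4931, K−S=7.1469, hold=8.9792 ⇒ V=8.9792 continue | (k=6,j=5): S=110.9874, K−S=0.0000, hold=1.7761 ⇒ V=1.7761 continue | (k=6,j=6): S=130.3610, K−S=0.0000, hold=0.0000 ⇒ V=0.0000 continue  boundary S*=80.4500
step 5: (k=5,j=0): S=53.8073, K−S=47.8327, hold=47.5066 ⇒ V=47.8327 exercise | (k=5,j=1): S=63.1997, K−S=38.4403, hold=38.1142 ⇒ V=38.4403 exercise | (k=5,j=2): S=74.2317, K−S=27.4083, hold=27.0823 ⇒ V=27.4083 exercise | (k=5,j=3): S=87.1893, K−S=14.4507, hold=15.0377 ⇒ V=15.0377 continue | (k=5,j=4): S=102.4087, K−S=0.0000, hold=5.3613 ⇒ V=5.3613 continue | (k=5,j=5): S=120.2848, K−S=0.0000, hold=0.8854 ⇒ V=0.8854 continue  boundary S*=74.2317
step 4: (k=4,j=0): S=58.3147, K−S=43.3253, hold=42.9992 ⇒ V=43.3253 exercise | (k=4,j=1): S=68.4940, K−S=33.1460, hold=32.8200 ⇒ V=33.1460 exercise | (k=4,j=2): S=80.4500, K−S=21.1900, hold=21.1564 ⇒ V=21.1900 exercise | (k=4,j=3): S=94.4931, K−S=7.1469, hold=10.1679 ⇒ V=10.1679 continue | (k=4,j=4): S=110.9874, K−S=0.0000, hold=3.1139 ⇒ V=3.1139 continue  boundary S*=80.4500
step 3: (k=3,j=0): S=63.1997, K−S=38.4403, hold=38.1142 ⇒ V=38.4403 exercise | (k=3,j=1): S=74.2317, K−S=27.4083, hold=27.0823 ⇒ V=27.4083 exercise | (k=3,j=2): S=87.1893, K−S=14.4507, hold=15.6300 ⇒ V=15.6300 continue | (k=3,j=3): S=102.4087, K−S=0.0000, hold=6.6204 ⇒ V=6.6204 continue  boundary S*=74.2317
step 2: (k=2,j=0): S=68.4940, K−S=33.1460, hold=32.8200 ⇒ V=33.1460 exercise | (k=2,j=1): S=80.4500, K−S=21.1900, hold=21.4515 ⇒ V=21.4515 continue | (k=2,j=2): S=94.4931, K−S=7.1469, hold=11.0906 ⇒ V=11.0906 continue  boundary S*=68.4940
step 1: (k=1,j=0): S=74.2317, K−S=27.4083, hold=27.2126 ⇒ V=27.4083 exercise | (k=1,j=1): S=87.1893, K−S=14.4507, hold=16.2201 ⇒ V=16.2201 continue  boundary S*=74.2317
step 0: (k=0,j=0): S=80.4500, K−S=21.1900, hold=21.7456 ⇒ V=21.7456 continue  boundary S*=-

price = 21.7456
boundary = - 74.2317 68.4940 74.2317 80.4500 74.2317 80.4500 87.1893
tree:
21.7456
27.4083 16.2201
33.1460 21.4515 11.0906
38.4403 27.4083 15.6300 6.6204
43.3253 33.1460 21.1900 10.1679 3.1139
47.8327 38.4403 27.4083 15.0377 5.3613 0.8854
51.9917 43.3253 33.1460 21.1900 8.9792 1.7761 0.0000
55.8292 47.8327 38.4403 27.4083 14.4507 3.5629 0.0000 0.0000
59.3701 51.9917 43.3253 33.1460 21.1900 7.1469 0.0000 0.0000 0.0000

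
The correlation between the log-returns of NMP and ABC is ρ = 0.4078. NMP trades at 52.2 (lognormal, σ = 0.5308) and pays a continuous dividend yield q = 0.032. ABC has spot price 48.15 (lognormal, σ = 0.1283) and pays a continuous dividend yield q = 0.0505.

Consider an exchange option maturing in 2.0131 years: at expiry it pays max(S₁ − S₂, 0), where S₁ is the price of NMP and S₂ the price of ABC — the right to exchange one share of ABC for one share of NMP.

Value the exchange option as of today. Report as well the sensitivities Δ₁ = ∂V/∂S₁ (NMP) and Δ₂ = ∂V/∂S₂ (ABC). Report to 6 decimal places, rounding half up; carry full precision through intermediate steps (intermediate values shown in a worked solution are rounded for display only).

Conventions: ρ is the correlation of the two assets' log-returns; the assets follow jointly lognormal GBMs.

exchange price = 15.526026
Δ1 = 0.654337
Δ2 = -0.386923

σ_eff = √(σ₁² + σ₂² − 2ρσ₁σ₂) = √(0.5308² + 0.1283² − 2·0.4078·0.5308·0.1283) = 0.492611
d₁ = (ln(S₁/S₂) + (q₂ − q₁ + σ_eff²/2)T) / (σ_eff√T) = (ln(52.2/48.15) + (0.0505 − 0.032 + 0.121333)·2.0131) / 0.698935 = 0.518301
d₂ = d₁ − σ_eff√T = 0.518301 − 0.698935 = -0.180634
N(d₁) = 0.697876,  N(d₂) = 0.428327
V = S₁·e^{−q₁T}·N(d₁) − S₂·e^{−q₂T}·N(d₂) = 34.156378 − 18.630353 = 15.526026
Key observation: no risk-free rate is needed — with the second asset as numeraire the exchange option is a call on the ratio S₁/S₂, and r cancels out of the value.
Δ₁ = e^{−q₁T}·N(d₁) = 0.654337;  Δ₂ = −e^{−q₂T}·N(d₂) = -0.386923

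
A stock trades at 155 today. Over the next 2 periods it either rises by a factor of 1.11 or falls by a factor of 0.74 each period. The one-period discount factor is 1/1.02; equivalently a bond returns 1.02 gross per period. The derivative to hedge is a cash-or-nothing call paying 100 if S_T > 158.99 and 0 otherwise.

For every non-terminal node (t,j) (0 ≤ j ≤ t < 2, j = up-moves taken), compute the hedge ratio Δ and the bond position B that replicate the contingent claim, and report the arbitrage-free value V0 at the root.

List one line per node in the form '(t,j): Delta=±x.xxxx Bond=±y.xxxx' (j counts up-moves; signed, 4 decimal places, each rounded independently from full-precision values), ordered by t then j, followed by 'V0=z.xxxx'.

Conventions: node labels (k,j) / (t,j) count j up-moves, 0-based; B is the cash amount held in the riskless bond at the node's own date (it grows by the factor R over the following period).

(0,0): Delta=1.2937 Bond=-145.4742
(1,0): Delta=0.0000 Bond=0.0000
(1,1): Delta=1.5709 Bond=-196.0784
V0=55.0443

Arbitrage-free pricing uses the up-move probability p* = (R−d)/(u−d) = 0.7568, discounting each step at R = 1.02.
Terminal payoffs: V(2,0)=0.0000, V(2,1)=0.0000, V(2,2)=100.0000
  t=1,j=0: stock 114.7000 → up 127.3170 (V=0.0000), down 84.8780 (V=0.0000). Price 0.0000; hedge Δ=0.0000, bond B=0.0000.
  t=1,j=1: stock 172.0500 → up 190.9755 (V=100.0000), down 127.3170 (V=0.0000). Price 74.1918; hedge Δ=1.5709, bond B=-196.0784.
  t=0,j=0: stock 155.0000 → up 172.0500 (V=74.1918), down 114.7000 (V=0.0000). Price 55.0443; hedge Δ=1.2937, bond B=-145.4742.
Check: Δ(0,0)·S0 + B(0,0) = 55.0443 = V0.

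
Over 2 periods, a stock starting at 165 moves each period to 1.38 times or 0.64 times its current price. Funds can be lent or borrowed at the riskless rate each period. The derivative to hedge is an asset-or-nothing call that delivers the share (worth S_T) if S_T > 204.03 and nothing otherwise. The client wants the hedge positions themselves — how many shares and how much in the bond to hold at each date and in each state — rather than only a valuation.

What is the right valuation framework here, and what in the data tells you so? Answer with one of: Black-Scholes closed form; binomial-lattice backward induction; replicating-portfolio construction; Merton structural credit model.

Key observation: a price alone would not answer the question — the per-node share/bond construction on the spot-165, 1.38/0.64 tree is required, and only the replicating-portfolio method yields it.

framework: replicating-portfolio construction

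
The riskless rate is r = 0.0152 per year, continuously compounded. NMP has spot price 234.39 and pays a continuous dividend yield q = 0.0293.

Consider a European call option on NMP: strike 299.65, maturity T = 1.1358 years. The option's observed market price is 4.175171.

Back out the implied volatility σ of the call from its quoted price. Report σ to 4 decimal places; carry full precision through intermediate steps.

sigma = 0.2228

At σ = 0.2228 the Black–Scholes value reproduces the quote:
σ√T = 0.2228·√1.1358 = 0.237447
d₁ = (ln(S/K) + (r−q+σ²/2)T) / (σ√T) = (ln(234.39/299.65) + (0.0152−0.0293+0.2228²/2)·1.1358) / 0.237447 = (-0.245629 + 0.012176) / 0.237447 = -0.983181
d₂ = d₁ − σ√T = -0.983181 − 0.237447 = -1.220628
e^{−rT} = 0.982884
e^{−qT} = 0.967269
N(d₁) = 0.162759,  N(d₂) = 0.111114
V = S·e^{−qT}·N(d₁) − K·e^{−rT}·N(d₂) = 36.900461 − 32.725289 = 4.175171 (equal to the quote); since ∂V/∂σ > 0 for all σ, the implied volatility is unique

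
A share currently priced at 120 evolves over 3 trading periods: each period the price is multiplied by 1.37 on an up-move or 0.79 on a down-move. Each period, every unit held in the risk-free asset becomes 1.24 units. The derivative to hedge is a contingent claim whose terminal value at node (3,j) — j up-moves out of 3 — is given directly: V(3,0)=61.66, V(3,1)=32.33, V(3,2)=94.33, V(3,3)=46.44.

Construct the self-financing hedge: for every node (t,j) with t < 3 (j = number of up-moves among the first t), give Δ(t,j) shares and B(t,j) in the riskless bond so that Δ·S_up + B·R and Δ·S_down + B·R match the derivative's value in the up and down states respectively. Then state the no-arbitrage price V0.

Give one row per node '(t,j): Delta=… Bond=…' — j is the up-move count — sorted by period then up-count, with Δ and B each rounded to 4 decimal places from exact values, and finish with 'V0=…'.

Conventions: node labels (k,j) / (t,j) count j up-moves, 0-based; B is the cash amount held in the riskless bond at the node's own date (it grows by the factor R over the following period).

(0,0): Delta=-0.0816 Bond=43.5464
(1,0): Delta=0.6091 Bond=-11.4868
(1,1): Delta=-0.1967 Bond=72.9152
(2,0): Delta=-0.6752 Bond=81.9431
(2,1): Delta=0.8231 Bond=-42.0309
(2,2): Delta=-0.3666 Bond=128.6770
V0=33.7485

Since d<R<u, set p* = (R−d)/(u−d) = 0.7759; price each node as the discounted p*-expectation of its children.
At maturity the claim pays: V(3,0)=61.6600, V(3,1)=32.3300, V(3,2)=94.3300, V(3,3)=46.4400
(2,0): S=74.8920. Δ = (V_up−V_dn)/(S_up−S_dn) = (32.3300−61.6600)/(102.6020−59.1647) = -0.6752. V = [p*·32.3300 + (1−p*)·61.6600]/1.24 = 31.3742. B = V − Δ·S = 81.9431.
(2,1): S=129.8760. Δ = (V_up−V_dn)/(S_up−S_dn) = (94.3300−32.3300)/(177.9301−102.6020) = 0.8231. V = [p*·94.3300 + (1−p*)·32.3300]/1.24 = 64.8657. B = V − Δ·S = -42.0309.
(2,2): S=225.2280. Δ = (V_up−V_dn)/(S_up−S_dn) = (46.4400−94.3300)/(308.5624−177.9301) = -0.3666. V = [p*·46.4400 + (1−p*)·94.3300]/1.24 = 46.1080. B = V − Δ·S = 128.6770.
(1,0): S=94.8000. Δ = (V_up−V_dn)/(S_up−S_dn) = (64.8657−31.3742)/(129.8760−74.8920) = 0.6091. V = [p*·64.8657 + (1−p*)·31.3742]/1.24 = 46.2572. B = V − Δ·S = -11.4868.
(1,1): S=164.4000. Δ = (V_up−V_dn)/(S_up−S_dn) = (46.1080−64.8657)/(225.2280−129.8760) = -0.1967. V = [p*·46.1080 + (1−p*)·64.8657]/1.24 = 40.5745. B = V − Δ·S = 72.9152.
(0,0): S=120.0000. Δ = (V_up−V_dn)/(S_up−S_dn) = (40.5745−46.2572)/(164.4000−94.8000) = -0.0816. V = [p*·40.5745 + (1−p*)·46.2572]/1.24 = 33.7485. B = V − Δ·S = 43.5464.
Sanity check at the root: Δ(0,0)·S0 + B(0,0) reproduces V0 = 33.7485.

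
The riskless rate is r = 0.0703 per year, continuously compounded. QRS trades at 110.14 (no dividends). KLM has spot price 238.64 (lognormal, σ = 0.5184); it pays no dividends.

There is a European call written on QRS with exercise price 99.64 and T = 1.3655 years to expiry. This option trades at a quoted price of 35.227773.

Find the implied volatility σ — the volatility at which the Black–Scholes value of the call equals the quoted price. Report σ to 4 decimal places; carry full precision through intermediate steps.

sigma = 0.5264

At σ = 0.5264 the Black–Scholes value reproduces the quote:
σ√T = 0.5264·√1.3655 = 0.615123
d₁ = (ln(S/K) + (r+σ²/2)T) / (σ√T) = (ln(110.14/99.64) + (0.0703+0.5264²/2)·1.3655) / 0.615123 = (0.100189 + 0.285183) / 0.615123 = 0.626495
d₂ = d₁ − σ√T = 0.626495 − 0.615123 = 0.011372
e^{−rT} = 0.908469
N(d₁) = 0.734505,  N(d₂) = 0.504537
V = S·N(d₁) − K·e^{−rT}·N(d₂) = 80.898358 − 45.670585 = 35.227773 (matching the quote); vega is positive throughout, so no other σ reproduces this price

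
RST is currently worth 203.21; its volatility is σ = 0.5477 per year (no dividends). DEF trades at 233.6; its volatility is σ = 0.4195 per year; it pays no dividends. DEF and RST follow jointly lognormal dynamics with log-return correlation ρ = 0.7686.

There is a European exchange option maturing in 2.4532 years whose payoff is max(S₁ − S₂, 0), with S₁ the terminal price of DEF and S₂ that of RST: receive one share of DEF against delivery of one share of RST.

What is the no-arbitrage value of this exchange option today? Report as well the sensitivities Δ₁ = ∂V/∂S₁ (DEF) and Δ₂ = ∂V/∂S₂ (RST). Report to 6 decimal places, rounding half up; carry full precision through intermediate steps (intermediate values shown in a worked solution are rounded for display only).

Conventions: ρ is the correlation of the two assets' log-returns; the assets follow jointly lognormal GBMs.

σ_eff = √(σ₁² + σ₂² − 2ρσ₁σ₂) = √(0.4195² + 0.5477² − 2·0.7686·0.4195·0.5477) = 0.350383
d₁ = (ln(S₁/S₂) + (q₂ − q₁ + σ_eff²/2)T) / (σ_eff√T) = (ln(233.6/203.21) + (0.0 − 0.0 + 0.061384)·2.4532) / 0.548794 = 0.528354
d₂ = d₁ − σ_eff√T = 0.528354 − 0.548794 = -0.020440
N(d₁) = 0.701373,  N(d₂) = 0.491846
V = S₁·e^{−q₁T}·N(d₁) − S₂·e^{−q₂T}·N(d₂) = 163.840810 − 99.948087 = 63.892723
Key observation: no risk-free rate is needed — with the second asset as numeraire the exchange option is a call on the ratio S₁/S₂, and r cancels out of the value.
Δ₁ = e^{−q₁T}·N(d₁) = 0.701373;  Δ₂ = −e^{−q₂T}·N(d₂) = -0.491846

exchange price = 63.892723
Δ1 = 0.701373
Δ2 = -0.491846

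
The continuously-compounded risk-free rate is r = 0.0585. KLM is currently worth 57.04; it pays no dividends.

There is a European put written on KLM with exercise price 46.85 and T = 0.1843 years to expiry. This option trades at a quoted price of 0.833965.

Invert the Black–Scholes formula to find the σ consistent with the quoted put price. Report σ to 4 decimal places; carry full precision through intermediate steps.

sigma = 0.4736

At σ = 0.4736 the Black–Scholes value reproduces the quote:
σ√T = 0.4736·√0.1843 = 0.203317
d₁ = (ln(S/K) + (r+σ²/2)T) / (σ√T) = (ln(57.04/46.85) + (0.0585+0.4736²/2)·0.1843) / 0.203317 = (0.196802 + 0.031451) / 0.203317 = 1.122641
d₂ = d₁ − σ√T = 1.122641 − 0.203317 = 0.919323
e^{−rT} = 0.989276
N(−d₁) = 0.130795,  N(−d₂) = 0.178963
V = K·e^{−rT}·N(−d₂) − S·N(−d₁) = 8.294516 − 7.460551 = 0.833965 (equal to the quote); since ∂V/∂σ > 0 for all σ, the implied volatility is unique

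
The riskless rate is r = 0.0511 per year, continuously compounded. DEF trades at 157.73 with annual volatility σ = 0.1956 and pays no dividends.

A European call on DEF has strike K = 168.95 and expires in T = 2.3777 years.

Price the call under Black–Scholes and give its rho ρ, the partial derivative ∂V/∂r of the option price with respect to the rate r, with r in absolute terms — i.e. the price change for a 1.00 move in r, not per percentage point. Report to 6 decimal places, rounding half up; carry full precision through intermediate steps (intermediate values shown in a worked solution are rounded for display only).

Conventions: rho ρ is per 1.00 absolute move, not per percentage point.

price = 22.755079
ρ = 181.310028

σ√T = 0.1956·√2.3777 = 0.301611
d₁ = (ln(S/K) + (r+σ²/2)T) / (σ√T) = (ln(157.73/168.95) + (0.0511+0.1956²/2)·2.3777) / 0.301611 = (-0.068718 + 0.166985) / 0.301611 = 0.325807
d₂ = d₁ − σ√T = 0.325807 − 0.301611 = 0.024196
e^{−rT} = 0.885591
N(d₁) = 0.627715,  N(d₂) = 0.509652
Call price V = S·N(d₁) − K·e^{−rT}·N(d₂) = 99.009454 − 76.254375 = 22.755079
ρ = K·T·e^{−rT}·N(d₂) = 181.310028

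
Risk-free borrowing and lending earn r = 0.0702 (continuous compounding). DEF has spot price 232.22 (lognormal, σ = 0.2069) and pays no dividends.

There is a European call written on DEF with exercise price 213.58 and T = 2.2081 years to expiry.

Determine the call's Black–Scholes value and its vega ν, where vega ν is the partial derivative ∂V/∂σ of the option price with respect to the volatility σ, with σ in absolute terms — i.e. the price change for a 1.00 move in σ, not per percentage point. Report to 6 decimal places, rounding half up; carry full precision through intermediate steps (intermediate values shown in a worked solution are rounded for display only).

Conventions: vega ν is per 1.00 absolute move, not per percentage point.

σ√T = 0.2069·√2.2081 = 0.307447
d₁ = (ln(S/K) + (r+σ²/2)T) / (σ√T) = (ln(232.22/213.58) + (0.0702+0.2069²/2)·2.2081) / 0.307447 = (0.083674 + 0.202270) / 0.307447 = 0.930061
d₂ = d₁ − σ√T = 0.930061 − 0.307447 = 0.622614
e^{−rT} = 0.856408
N(d₁) = 0.823830,  N(d₂) = 0.733231
Call price V = S·N(d₁) − K·e^{−rT}·N(d₂) = 191.309839 − 134.116415 = 57.193424
φ(d₁) = (1/√(2π))·e^{−d₁²/2} = 0.258866
ν = S·φ(d₁)·√T = 89.327240

price = 57.193424
ν = 89.327240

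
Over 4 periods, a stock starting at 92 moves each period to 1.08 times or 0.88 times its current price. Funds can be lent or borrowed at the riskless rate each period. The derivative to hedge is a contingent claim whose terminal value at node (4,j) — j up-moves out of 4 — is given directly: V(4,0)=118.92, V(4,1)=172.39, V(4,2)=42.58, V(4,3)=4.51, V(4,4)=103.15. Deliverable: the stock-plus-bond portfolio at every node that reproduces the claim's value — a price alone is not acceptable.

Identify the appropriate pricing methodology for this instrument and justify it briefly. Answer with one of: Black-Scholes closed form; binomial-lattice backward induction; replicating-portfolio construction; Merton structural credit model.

Key observation: the deliverable is the dynamic trading strategy on the 4-step tree (spot 92, moves 1.08 and 0.88), so the valuation must go through the node-by-node replicating-portfolio solve.

framework: replicating-portfolio construction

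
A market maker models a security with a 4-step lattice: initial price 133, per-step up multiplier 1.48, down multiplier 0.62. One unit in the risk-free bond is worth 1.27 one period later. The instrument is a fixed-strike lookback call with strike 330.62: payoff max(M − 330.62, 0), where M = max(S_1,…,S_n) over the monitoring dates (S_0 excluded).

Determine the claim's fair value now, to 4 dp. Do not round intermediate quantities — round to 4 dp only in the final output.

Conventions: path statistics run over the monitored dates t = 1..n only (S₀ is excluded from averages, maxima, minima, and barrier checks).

Risk-neutral up-probability p* = (R−d)/(u−d) = (1.27−0.62)/(1.48−0.62) = 0.7558; the claim prices as the p*-weighted sum of path payoffs discounted by R^4.
Enumerate all 2^4 = 16 price paths (U = up ×1.48, D = down ×0.62); each path with k up-moves has probability p*^k·(1−p*)^(4−k).
DDDD: M=82.4600, payoff=0.0000, prob=0.003555
UDDD: M=196.8400, payoff=0.0000, prob=0.011005
DUDD: M=122.0408, payoff=0.0000, prob=0.011005
UUDD: M=291.3232, payoff=0.0000, prob=0.034062
DDUD: M=82.4600, payoff=0.0000, prob=0.011005
UDUD: M=196.8400, payoff=0.0000, prob=0.034062
DUUD: M=180.6204, payoff=0.0000, prob=0.034062
UUUD: M=431.1583, payoff=100.5383, prob=0.105430
DDDU: M=82.4600, payoff=0.0000, prob=0.011005
UDDU: M=196.8400, payoff=0.0000, prob=0.034062
DUDU: M=122.0408, payoff=0.0000, prob=0.034062
UUDU: M=291.3232, payoff=0.0000, prob=0.105430
DDUU: M=111.9846, payoff=0.0000, prob=0.034062
UDUU: M=267.3182, payoff=0.0000, prob=0.105430
DUUU: M=267.3182, payoff=0.0000, prob=0.105430
UUUU: M=638.1143, payoff=307.4943, prob=0.326332
Price = Σ prob·payoff / R^4 = 110.945022 / 2.601446 = 42.6474

price = 42.6474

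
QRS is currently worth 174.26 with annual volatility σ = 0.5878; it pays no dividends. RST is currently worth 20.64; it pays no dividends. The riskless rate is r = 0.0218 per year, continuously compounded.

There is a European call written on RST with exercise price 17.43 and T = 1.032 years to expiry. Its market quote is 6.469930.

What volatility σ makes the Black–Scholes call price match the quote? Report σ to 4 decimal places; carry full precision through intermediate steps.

sigma = 0.5922

At σ = 0.5922 the Black–Scholes value reproduces the quote:
σ√T = 0.5922·√1.032 = 0.601601
d₁ = (ln(S/K) + (r+σ²/2)T) / (σ√T) = (ln(20.64/17.43) + (0.0218+0.5922²/2)·1.032) / 0.601601 = (0.169038 + 0.203459) / 0.601601 = 0.619177
d₂ = d₁ − σ√T = 0.619177 − 0.601601 = 0.017577
e^{−rT} = 0.977754
N(d₁) = 0.732100,  N(d₂) = 0.507012
V = S·N(d₁) − K·e^{−rT}·N(d₂) = 15.110547 − 8.640617 = 6.469930 (the quoted price), and the Black–Scholes price is strictly increasing in σ, so σ is unique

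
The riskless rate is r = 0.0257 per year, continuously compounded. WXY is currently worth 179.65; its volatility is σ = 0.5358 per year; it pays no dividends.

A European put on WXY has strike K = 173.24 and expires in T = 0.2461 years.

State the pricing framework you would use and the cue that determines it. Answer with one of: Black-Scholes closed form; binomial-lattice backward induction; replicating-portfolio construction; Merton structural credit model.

Key observation: a European claim on WXY (strike 173.24) — a lognormal (GBM) underlying with constant rate and volatility — has an exact closed-form value; no lattice or capital structure is involved.

framework: Black-Scholes closed form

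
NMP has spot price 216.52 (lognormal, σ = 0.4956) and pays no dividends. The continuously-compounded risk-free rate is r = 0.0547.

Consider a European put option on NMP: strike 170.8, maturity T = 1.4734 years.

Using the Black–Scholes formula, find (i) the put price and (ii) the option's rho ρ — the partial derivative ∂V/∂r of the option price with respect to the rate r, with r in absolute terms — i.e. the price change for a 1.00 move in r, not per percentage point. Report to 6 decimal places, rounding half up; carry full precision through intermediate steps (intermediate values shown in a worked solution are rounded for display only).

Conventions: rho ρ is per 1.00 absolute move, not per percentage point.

σ√T = 0.4956·√1.4734 = 0.601578
d₁ = (ln(S/K) + (r+σ²/2)T) / (σ√T) = (ln(216.52/170.8) + (0.0547+0.4956²/2)·1.4734) / 0.601578 = (0.237190 + 0.261543) / 0.601578 = 0.829041
d₂ = d₁ − σ√T = 0.829041 − 0.601578 = 0.227463
e^{−rT} = 0.922567
N(−d₁) = 0.203541,  N(−d₂) = 0.410032
Put price V = K·e^{−rT}·N(−d₂) − S·N(−d₁) = 64.610542 − 44.070618 = 20.539924
ρ = −K·T·e^{−rT}·N(−d₂) = -95.197173

price = 20.539924
ρ = -95.197173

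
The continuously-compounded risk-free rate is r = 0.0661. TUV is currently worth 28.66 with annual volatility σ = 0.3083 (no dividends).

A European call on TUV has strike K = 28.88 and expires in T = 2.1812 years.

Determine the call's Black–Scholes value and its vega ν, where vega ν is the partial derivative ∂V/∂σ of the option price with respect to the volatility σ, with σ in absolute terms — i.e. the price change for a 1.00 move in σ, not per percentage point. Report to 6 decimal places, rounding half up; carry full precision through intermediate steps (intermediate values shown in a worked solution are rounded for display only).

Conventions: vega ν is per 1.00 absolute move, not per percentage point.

price = 6.872370
ν = 14.692914

σ√T = 0.3083·√2.1812 = 0.455325
d₁ = (ln(S/K) + (r+σ²/2)T) / (σ√T) = (ln(28.66/28.88) + (0.0661+0.3083²/2)·2.1812) / 0.455325 = (-0.007647 + 0.247838) / 0.455325 = 0.527515
d₂ = d₁ − σ√T = 0.527515 − 0.455325 = 0.072190
e^{−rT} = 0.865734
N(d₁) = 0.701082,  N(d₂) = 0.528775
Call price V = S·N(d₁) − K·e^{−rT}·N(d₂) = 20.093012 − 13.220642 = 6.872370
φ(d₁) = (1/√(2π))·e^{−d₁²/2} = 0.347123
ν = S·φ(d₁)·√T = 14.692914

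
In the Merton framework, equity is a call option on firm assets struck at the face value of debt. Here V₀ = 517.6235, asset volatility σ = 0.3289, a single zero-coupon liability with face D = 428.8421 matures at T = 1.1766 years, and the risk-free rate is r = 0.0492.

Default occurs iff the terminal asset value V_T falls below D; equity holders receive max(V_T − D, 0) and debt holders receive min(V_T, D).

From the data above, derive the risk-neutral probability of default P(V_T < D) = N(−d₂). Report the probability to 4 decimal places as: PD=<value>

With assets at 517.6235 and a single debt payment of 428.8421 at 1.1766 years:
d₁ = [ln(V₀/D) + (r + σ²/2)T] / (σ√T)
   = [ln(517.6235/428.8421) + (0.0492 + 0.5·0.3289²)·1.1766] / (0.3289·√1.1766)
   = [0.188159 + 0.121528] / 0.356762 = 0.868051
d₂ = d₁ − σ√T = 0.868051 − 0.356762 = 0.511290
risk-neutral PD = N(−d₂) = N(-0.511290) = 0.304574

PD=0.3046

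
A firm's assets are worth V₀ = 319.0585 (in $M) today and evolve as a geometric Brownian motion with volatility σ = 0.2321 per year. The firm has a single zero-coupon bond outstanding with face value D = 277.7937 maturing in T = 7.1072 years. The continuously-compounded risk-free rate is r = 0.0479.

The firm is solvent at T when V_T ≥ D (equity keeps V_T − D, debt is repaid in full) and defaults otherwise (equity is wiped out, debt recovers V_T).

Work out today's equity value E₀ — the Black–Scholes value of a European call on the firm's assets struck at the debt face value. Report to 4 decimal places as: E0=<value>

Equity is a call on the firm's assets struck at D = 277.7937:
d₁ = [ln(V₀/D) + (r + σ²/2)T] / (σ√T)
   = [ln(319.0585/277.7937) + (0.0479 + 0.5·0.2321²)·7.1072] / (0.2321·√7.1072)
   = [0.138496 + 0.531869] / 0.618763 = 1.083394
d₂ = d₁ − σ√T = 1.083394 − 0.618763 = 0.464631
N(d₁) = 0.860683,  N(d₂) = 0.678902,  e^(−rT) = 0.711461
E₀ = V₀·N(d₁) − D·e^(−rT)·N(d₂)
   = 319.0585·0.860683 − 277.7937·0.711461·0.678902 = 140.430529

E0=140.4305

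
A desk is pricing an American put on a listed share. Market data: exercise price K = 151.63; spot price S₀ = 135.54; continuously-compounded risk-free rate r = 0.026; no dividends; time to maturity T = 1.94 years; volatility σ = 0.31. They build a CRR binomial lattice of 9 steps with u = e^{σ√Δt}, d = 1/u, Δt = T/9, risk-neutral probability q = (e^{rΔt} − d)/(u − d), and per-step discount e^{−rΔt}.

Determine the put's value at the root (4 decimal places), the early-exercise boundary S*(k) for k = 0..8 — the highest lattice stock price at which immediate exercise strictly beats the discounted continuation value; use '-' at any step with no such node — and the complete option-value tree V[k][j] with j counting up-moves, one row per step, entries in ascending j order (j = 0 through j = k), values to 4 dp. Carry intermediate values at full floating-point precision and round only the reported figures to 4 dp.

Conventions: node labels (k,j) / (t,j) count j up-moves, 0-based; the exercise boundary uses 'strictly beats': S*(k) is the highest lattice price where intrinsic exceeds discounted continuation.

price = 29.4977
boundary = - - - 88.0132 76.2151 88.0132 101.6376 117.3710 101.6376
tree:
29.4977
39.3223 19.3471
50.8435 27.4736 10.8920
63.6168 37.7914 16.7726 4.7376
75.4149 50.0899 25.0947 8.0788 1.2240
85.6314 63.6168 36.2242 13.4990 2.3834 0.0000
94.4784 75.4149 49.9924 21.9395 4.6408 0.0000 0.0000
102.1395 85.6314 63.6168 34.2590 9.0362 0.0000 0.0000 0.0000
108.7737 94.4784 75.4149 49.9924 17.5946 0.0000 0.0000 0.0000 0.0000
114.5185 102.1395 85.6314 63.6168 34.2590 0.0000 0.0000 0.0000 0.0000 0.0000

Δt=0.21556, u=1.15480, d=0.86595, q=0.48354, disc=e^(-rΔt)=0.99441
k=9 terminal: V=max(K-S,0) → 114.5185 102.1395 85.6314 63.6168 34.2590 0.0000 0.0000 0.0000 0.0000 0.0000
k=8: j=0 S=42.8563 intr=108.7737 cont=107.9262 V=108.7737[EX]; j=1 S=57.1516 intr=94.4784 cont=93.6310 V=94.4784[EX]; j=2 S=76.2151 intr=75.4149 cont=74.5674 V=75.4149[EX]; j=3 S=101.6376 intr=49.9924 cont=49.1450 V=49.9924[EX]; j=4 S=135.5400 intr=16.0900 cont=17.5946 V=17.5946[hold]; j=5 S=180.7510 intr=0.0000 cont=0.0000 V=0.0000[hold]; j=6 S=241.0426 intr=0.0000 cont=0.0000 V=0.0000[hold]; j=7 S=321.4451 intr=0.0000 cont=0.0000 V=0.0000[hold]; j=8 S=428.6669 intr=0.0000 cont=0.0000 V=0.0000[hold]  S*(8)=101.6376
k=7: j=0 S=49.4905 intr=102.1395 cont=101.2921 V=102.1395[EX]; j=1 S=65.9986 intr=85.6314 cont=84.7840 V=85.6314[EX]; j=2 S=88.0132 intr=63.6168 cont=62.7694 V=63.6168[EX]; j=3 S=117.3710 intr=34.2590 cont=34.1350 V=34.2590[EX]; j=4 S=156.5215 intr=0.0000 cont=9.0362 V=9.0362[hold]; j=5 S=208.7311 intr=0.0000 cont=0.0000 V=0.0000[hold]; j=6 S=278.3558 intr=0.0000 cont=0.0000 V=0.0000[hold]; j=7 S=371.2047 intr=0.0000 cont=0.0000 V=0.0000[hold]  S*(7)=117.3710
k=6: j=0 S=57.1516 intr=94.4784 cont=93.6310 V=94.4784[EX]; j=1 S=76.2151 intr=75.4149 cont=74.5674 V=75.4149[EX]; j=2 S=101.6376 intr=49.9924 cont=49.1450 V=49.9924[EX]; j=3 S=135.5400 intr=16.0900 cont=21.9395 V=21.9395[hold]; j=4 S=180.7510 intr=0.0000 cont=4.6408 V=4.6408[hold]; j=5 S=241.0426 intr=0.0000 cont=0.0000 V=0.0000[hold]; j=6 S=321.4451 intr=0.0000 cont=0.0000 V=0.0000[hold]  S*(6)=101.6376
k=5: j=0 S=65.9986 intr=85.6314 cont=84.7840 V=85.6314[EX]; j=1 S=88.0132 intr=63.6168 cont=62.7694 V=63.6168[EX]; j=2 S=117.3710 intr=34.2590 cont=36.2242 V=36.2242[hold]; j=3 S=156.5215 intr=0.0000 cont=13.4990 V=13.4990[hold]; j=4 S=208.7311 intr=0.0000 cont=2.3834 V=2.3834[hold]; j=5 S=278.3558 intr=0.0000 cont=0.0000 V=0.0000[hold]  S*(5)=88.0132
k=4: j=0 S=76.2151 intr=75.4149 cont=74.5674 V=75.4149[EX]; j=1 S=101.6376 intr=49.9924 cont=50.0899 V=50.0899[hold]; j=2 S=135.5400 intr=16.0900 cont=25.0947 V=25.0947[hold]; j=3 S=180.7510 intr=0.0000 cont=8.0788 V=8.0788[hold]; j=4 S=241.0426 intr=0.0000 cont=1.2240 V=1.2240[hold]  S*(4)=76.2151
k=3: j=0 S=88.0132 intr=63.6168 cont=62.8163 V=63.6168[EX]; j=1 S=117.3710 intr=34.2590 cont=37.7914 V=37.7914[hold]; j=2 S=156.5215 intr=0.0000 cont=16.7726 V=16.7726[hold]; j=3 S=208.7311 intr=0.0000 cont=4.7376 V=4.7376[hold]  S*(3)=88.0132
k=2: j=0 S=101.6376 intr=49.9924 cont=50.8435 V=50.8435[hold]; j=1 S=135.5400 intr=16.0900 cont=27.4736 V=27.4736[hold]; j=2 S=180.7510 intr=0.0000 cont=10.8920 V=10.8920[hold]  S*(2)=-
k=1: j=0 S=117.3710 intr=34.2590 cont=39.3223 V=39.3223[hold]; j=1 S=156.5215 intr=0.0000 cont=19.3471 V=19.3471[hold]  S*(1)=-
k=0: j=0 S=135.5400 intr=16.0900 cont=29.4977 V=29.4977[hold]  S*(0)=-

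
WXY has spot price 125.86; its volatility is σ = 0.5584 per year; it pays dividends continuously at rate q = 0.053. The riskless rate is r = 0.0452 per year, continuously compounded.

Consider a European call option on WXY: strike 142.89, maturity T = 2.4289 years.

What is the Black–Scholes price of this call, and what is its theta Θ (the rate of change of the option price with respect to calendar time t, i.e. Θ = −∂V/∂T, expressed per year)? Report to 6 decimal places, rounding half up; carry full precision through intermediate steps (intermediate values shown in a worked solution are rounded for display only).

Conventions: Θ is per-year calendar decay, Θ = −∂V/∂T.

σ√T = 0.5584·√2.4289 = 0.870262
d₁ = (ln(S/K) + (r−q+σ²/2)T) / (σ√T) = (ln(125.86/142.89) + (0.0452−0.053+0.5584²/2)·2.4289) / 0.870262 = (-0.126905 + 0.359733) / 0.870262 = 0.267538
d₂ = d₁ − σ√T = 0.267538 − 0.870262 = -0.602725
e^{−rT} = 0.896026
e^{−qT} = 0.879210
N(d₁) = 0.605472,  N(d₂) = 0.273346
Call price V = S·e^{−qT}·N(d₁) − K·e^{−rT}·N(d₂) = 66.999970 − 34.997325 = 32.002646
φ(d₁) = (1/√(2π))·e^{−d₁²/2} = 0.384917
Θ = −S·e^{−qT}·φ(d₁)·σ/(2√T) + q·S·e^{−qT}·N(d₁) − r·K·e^{−rT}·N(d₂) = −7.630593 + 3.550998 − 1.581879 = -5.661474

price = 32.002646
Θ = -5.661474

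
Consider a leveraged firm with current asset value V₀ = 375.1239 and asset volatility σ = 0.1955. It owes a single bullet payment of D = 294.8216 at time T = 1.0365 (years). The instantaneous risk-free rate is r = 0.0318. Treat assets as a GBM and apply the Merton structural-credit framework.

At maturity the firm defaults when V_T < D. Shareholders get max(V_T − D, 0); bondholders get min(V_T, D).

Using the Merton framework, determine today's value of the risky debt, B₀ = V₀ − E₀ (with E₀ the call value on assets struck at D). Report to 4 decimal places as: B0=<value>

B0=282.7540

With assets at 375.1239 and a single debt payment of 294.8216 at 1.0365 years:
d₁ = [ln(V₀/D) + (r + σ²/2)T] / (σ√T)
   = [ln(375.1239/294.8216) + (0.0318 + 0.5·0.1955²)·1.0365] / (0.1955·√1.0365)
   = [0.240886 + 0.052768] / 0.199036 = 1.475384
d₂ = d₁ − σ√T = 1.475384 − 0.199036 = 1.276348
N(d₁) = 0.929945,  N(d₂) = 0.899084,  e^(−rT) = 0.967577
E₀ = V₀·N(d₁) − D·e^(−rT)·N(d₂)
   = 375.1239·0.929945 − 294.8216·0.967577·0.899084 = 92.369862
B₀ = V₀ − E₀ = 375.1239 − 92.369862 = 282.754038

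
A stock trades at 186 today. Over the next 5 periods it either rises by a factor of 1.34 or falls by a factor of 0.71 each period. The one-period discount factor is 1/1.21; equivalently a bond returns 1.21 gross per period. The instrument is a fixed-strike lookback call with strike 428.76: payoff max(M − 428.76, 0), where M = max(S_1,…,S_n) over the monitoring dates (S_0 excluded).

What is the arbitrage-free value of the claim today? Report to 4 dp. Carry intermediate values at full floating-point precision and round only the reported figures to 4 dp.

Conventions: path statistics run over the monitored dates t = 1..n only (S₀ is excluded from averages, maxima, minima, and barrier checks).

Set p* = 0.7937 (from d < R < u); the path-dependent value is the discounted p*-expectation over all price paths.
Enumerate all 2^5 = 32 price paths (U = up ×1.34, D = down ×0.71); each path with k up-moves has probability p*^k·(1−p*)^(5−k).
DDDDD: M=132.0600, payoff=0.0000, prob=0.000374
UDDDD: M=249.2400, payoff=0.0000, prob=0.001439
DUDDD: M=176.9604, payoff=0.0000, prob=0.001439
UUDDD: M=333.9816, payoff=0.0000, prob=0.005534
DDUDD: M=132.0600, payoff=0.0000, prob=0.001439
UDUDD: M=249.2400, payoff=0.0000, prob=0.005534
DUUDD: M=237.1269, payoff=0.0000, prob=0.005534
UUUDD: M=447.5353, payoff=18.7753, prob=0.021286
DDDUD: M=132.0600, payoff=0.0000, prob=0.001439
UDDUD: M=249.2400, payoff=0.0000, prob=0.005534
DUDUD: M=176.9604, payoff=0.0000, prob=0.005534
UUDUD: M=333.9816, payoff=0.0000, prob=0.021286
DDUUD: M=168.3601, payoff=0.0000, prob=0.005534
UDUUD: M=317.7501, payoff=0.0000, prob=0.021286
DUUUD: M=317.7501, payoff=0.0000, prob=0.021286
UUUUD: M=599.6974, payoff=170.9374, prob=0.081869
DDDDU: M=132.0600, payoff=0.0000, prob=0.001439
UDDDU: M=249.2400, payoff=0.0000, prob=0.005534
DUDDU: M=176.9604, payoff=0.0000, prob=0.005534
UUDDU: M=333.9816, payoff=0.0000, prob=0.021286
DDUDU: M=132.0600, payoff=0.0000, prob=0.005534
UDUDU: M=249.2400, payoff=0.0000, prob=0.021286
DUUDU: M=237.1269, payoff=0.0000, prob=0.021286
UUUDU: M=447.5353, payoff=18.7753, prob=0.081869
DDDUU: M=132.0600, payoff=0.0000, prob=0.005534
UDDUU: M=249.2400, payoff=0.0000, prob=0.021286
DUDUU: M=225.6026, payoff=0.0000, prob=0.021286
UUDUU: M=425.7851, payoff=0.0000, prob=0.081869
DDUUU: M=225.6026, payoff=0.0000, prob=0.021286
UDUUU: M=425.7851, payoff=0.0000, prob=0.081869
DUUUU: M=425.7851, payoff=0.0000, prob=0.081869
UUUUU: M=803.5945, payoff=374.8345, prob=0.314882
Price = Σ prob·payoff / R^5 = 133.959755 / 2.593742 = 51.6473

price = 51.6473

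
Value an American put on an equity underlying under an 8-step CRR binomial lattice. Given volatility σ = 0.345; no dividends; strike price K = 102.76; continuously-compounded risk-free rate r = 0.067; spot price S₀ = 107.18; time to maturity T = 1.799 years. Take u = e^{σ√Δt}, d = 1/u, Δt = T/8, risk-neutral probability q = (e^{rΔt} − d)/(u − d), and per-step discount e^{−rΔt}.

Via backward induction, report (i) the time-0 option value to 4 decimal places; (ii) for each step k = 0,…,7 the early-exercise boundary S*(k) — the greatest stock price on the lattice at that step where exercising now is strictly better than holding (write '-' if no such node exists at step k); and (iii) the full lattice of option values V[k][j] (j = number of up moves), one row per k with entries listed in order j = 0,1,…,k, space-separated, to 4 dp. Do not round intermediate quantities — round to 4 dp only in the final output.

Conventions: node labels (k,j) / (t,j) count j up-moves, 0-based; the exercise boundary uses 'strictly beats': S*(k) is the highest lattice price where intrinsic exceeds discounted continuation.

params: Δt=0.22487 u=1.17775 d=0.84908 q=0.50538 e^(-rΔt)=0.98505
t_8 payoffs: 73.8065 62.5990 47.0533 25.4901 0.0000 0.0000 0.0000 0.0000 0.0000
t_7: node(7,0) S=34.0998 payoff=68.6602 vs cont=67.1235 → 68.6602 [stop]  node(7,1) S=47.2994 payoff=55.4606 vs cont=53.9240 → 55.4606 [stop]  node(7,2) S=65.6083 payoff=37.1517 vs cont=35.6150 → 37.1517 [stop]  node(7,3) S=91.0043 payoff=11.7557 vs cont=12.4194 → 12.4194 [wait]  node(7,4) S=126.2308 payoff=0.0000 vs cont=0.0000 → 0.0000 [wait]  node(7,5) S=175.0929 payoff=0.0000 vs cont=0.0000 → 0.0000 [wait]  node(7,6) S=242.8689 payoff=0.0000 vs cont=0.0000 → 0.0000 [wait]  node(7,7) S=336.8799 payoff=0.0000 vs cont=0.0000 → 0.0000 [wait]  ⇒ S*(7)=65.6083
t_6: node(6,0) S=40.1610 payoff=62.5990 vs cont=61.0624 → 62.5990 [stop]  node(6,1) S=55.7067 payoff=47.0533 vs cont=45.5167 → 47.0533 [stop]  node(6,2) S=77.2699 payoff=25.4901 vs cont=24.2839 → 25.4901 [stop]  node(6,3) S=107.1800 payoff=0.0000 vs cont=6.0510 → 6.0510 [wait]  node(6,4) S=148.6678 payoff=0.0000 vs cont=0.0000 → 0.0000 [wait]  node(6,5) S=206.2150 payoff=0.0000 vs cont=0.0000 → 0.0000 [wait]  node(6,6) S=286.0378 payoff=0.0000 vs cont=0.0000 → 0.0000 [wait]  ⇒ S*(6)=77.2699
t_5: node(5,0) S=47.2994 payoff=55.4606 vs cont=53.9240 → 55.4606 [stop]  node(5,1) S=65.6083 payoff=37.1517 vs cont=35.6150 → 37.1517 [stop]  node(5,2) S=91.0043 payoff=11.7557 vs cont=15.4317 → 15.4317 [wait]  node(5,3) S=126.2308 payoff=0.0000 vs cont=2.9482 → 2.9482 [wait]  node(5,4) S=175.0929 payoff=0.0000 vs cont=0.0000 → 0.0000 [wait]  node(5,5) S=242.8689 payoff=0.0000 vs cont=0.0000 → 0.0000 [wait]  ⇒ S*(5)=65.6083
t_4: node(4,0) S=55.7067 payoff=47.0533 vs cont=45.5167 → 47.0533 [stop]  node(4,1) S=77.2699 payoff=25.4901 vs cont=25.7835 → 25.7835 [wait]  node(4,2) S=107.1800 payoff=0.0000 vs cont=8.9864 → 8.9864 [wait]  node(4,3) S=148.6678 payoff=0.0000 vs cont=1.4364 → 1.4364 [wait]  node(4,4) S=206.2150 payoff=0.0000 vs cont=0.0000 → 0.0000 [wait]  ⇒ S*(4)=55.7067
t_3: node(3,0) S=65.6083 payoff=37.1517 vs cont=35.7611 → 37.1517 [stop]  node(3,1) S=91.0043 payoff=11.7557 vs cont=17.0360 → 17.0360 [wait]  node(3,2) S=126.2308 payoff=0.0000 vs cont=5.0935 → 5.0935 [wait]  node(3,3) S=175.0929 payoff=0.0000 vs cont=0.6999 → 0.6999 [wait]  ⇒ S*(3)=65.6083
t_2: node(2,0) S=77.2699 payoff=25.4901 vs cont=26.5821 → 26.5821 [wait]  node(2,1) S=107.1800 payoff=0.0000 vs cont=10.8360 → 10.8360 [wait]  node(2,2) S=148.6678 payoff=0.0000 vs cont=2.8301 → 2.8301 [wait]  ⇒ S*(2)=-
t_1: node(1,0) S=91.0043 payoff=11.7557 vs cont=18.3458 → 18.3458 [wait]  node(1,1) S=126.2308 payoff=0.0000 vs cont=6.6884 → 6.6884 [wait]  ⇒ S*(1)=-
t_0: node(0,0) S=107.1800 payoff=0.0000 vs cont=12.2682 → 12.2682 [wait]  ⇒ S*(0)=-

price = 12.2682
boundary = - - - 65.6083 55.7067 65.6083 77.2699 65.6083
tree:
12.2682
18.3458 6.6884
26.5821 10.8360 2.8301
37.1517 17.0360 5.0935 0.6999
47.0533 25.7835 8.9864 1.4364 0.0000
55.4606 37.1517 15.4317 2.9482 0.0000 0.0000
62.5990 47.0533 25.4901 6.0510 0.0000 0.0000 0.0000
68.6602 55.4606 37.1517 12.4194 0.0000 0.0000 0.0000 0.0000
73.8065 62.5990 47.0533 25.4901 0.0000 0.0000 0.0000 0.0000 0.0000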